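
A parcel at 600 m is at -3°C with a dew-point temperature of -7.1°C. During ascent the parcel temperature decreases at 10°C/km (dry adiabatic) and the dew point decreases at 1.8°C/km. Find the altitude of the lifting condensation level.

1100 m

T and T_d converge at 10 − 1.8 = 8.2°C per km
Height above start = (-3 − (-7.1)) / 8.2 = 0.5 km
LCL altitude = 600 m + 500 m = 1100 m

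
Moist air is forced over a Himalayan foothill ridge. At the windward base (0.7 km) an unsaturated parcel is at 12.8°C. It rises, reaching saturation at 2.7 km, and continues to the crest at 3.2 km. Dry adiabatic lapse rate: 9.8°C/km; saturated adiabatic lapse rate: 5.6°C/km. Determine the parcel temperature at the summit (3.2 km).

-9.6°C

From 700 m to 2700 m (dry): cools by 9.8 × 2 = 19.6°C, giving -6.8°C.
From 2700 m to 3200 m (saturated): cools by 5.6 × 0.5 = 2.8°C, giving -9.6°C.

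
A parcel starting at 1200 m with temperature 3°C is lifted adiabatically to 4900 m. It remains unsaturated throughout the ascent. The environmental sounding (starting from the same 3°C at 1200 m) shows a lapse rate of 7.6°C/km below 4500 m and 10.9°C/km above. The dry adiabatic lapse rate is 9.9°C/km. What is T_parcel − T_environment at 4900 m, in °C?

Parcel:
  Dry to 4900 m: -9.9 × 3.7 km = -36.63°C, so T = -33.63°C.
Environment:
  Environment, lower layer to 4500 m: -7.6 × 3.3 km = -25.08°C, so T = -22.08°C.
  Environment, upper layer to 4900 m: -10.9 × 0.4 km = -4.36°C, so T = -26.44°C.
T_parcel − T_env = -33.63 − (-26.44) = -7.19°C

-7.19°C (parcel cooler than environment)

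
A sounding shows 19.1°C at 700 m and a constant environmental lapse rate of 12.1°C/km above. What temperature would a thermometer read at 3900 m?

-19.62°C

700 → 3900 m (environmental, 12.1°C/km): ΔT = -12.1 × 3.2 = -38.72°C → T = -19.62°C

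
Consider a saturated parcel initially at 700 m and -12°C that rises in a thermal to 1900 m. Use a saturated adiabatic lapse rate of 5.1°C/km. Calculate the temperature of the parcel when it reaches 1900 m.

-18.12°C

700 → 1900 m (saturated adiabatic, 5.1°C/km): ΔT = -5.1 × 1.2 = -6.12°C → T = -18.12°C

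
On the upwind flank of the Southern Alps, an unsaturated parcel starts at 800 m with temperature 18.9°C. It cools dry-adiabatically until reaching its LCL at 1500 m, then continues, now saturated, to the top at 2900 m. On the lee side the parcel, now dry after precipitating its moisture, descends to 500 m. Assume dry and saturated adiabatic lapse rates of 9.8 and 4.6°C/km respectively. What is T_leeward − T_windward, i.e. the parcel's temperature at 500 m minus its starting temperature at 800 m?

800–1500 m, dry: Δz = 0.7 km ⇒ ΔT = -6.86°C; T = 12.04°C
1500–2900 m, saturated: Δz = 1.4 km ⇒ ΔT = -6.44°C; T = 5.6°C
2900–500 m, dry descent: Δz = 2.4 km ⇒ ΔT = +23.52°C; T = 29.12°C
Net change vs windward start: 29.12 − 18.9 = +10.22°C

+10.22°C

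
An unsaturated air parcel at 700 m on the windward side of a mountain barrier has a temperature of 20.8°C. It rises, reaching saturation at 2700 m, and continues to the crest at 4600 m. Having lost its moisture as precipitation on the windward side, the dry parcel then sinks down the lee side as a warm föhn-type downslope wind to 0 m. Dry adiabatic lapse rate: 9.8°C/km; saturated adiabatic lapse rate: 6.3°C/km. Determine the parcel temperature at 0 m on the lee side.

700–2700 m, dry: Δz = 2 km ⇒ ΔT = -19.6°C; T = 1.2°C
2700–4600 m, saturated: Δz = 1.9 km ⇒ ΔT = -11.97°C; T = -10.77°C
4600–0 m, dry descent: Δz = 4.6 km ⇒ ΔT = +45.08°C; T = 34.31°C

34.31°C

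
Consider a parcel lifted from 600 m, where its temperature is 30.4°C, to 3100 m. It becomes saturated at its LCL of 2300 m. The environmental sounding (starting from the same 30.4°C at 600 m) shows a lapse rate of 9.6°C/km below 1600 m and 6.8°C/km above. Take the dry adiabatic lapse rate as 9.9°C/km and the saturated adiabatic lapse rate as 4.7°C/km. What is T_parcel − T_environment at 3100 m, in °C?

Parcel:
  600–2300 m, dry: Δz = 1.7 km ⇒ ΔT = -16.83°C; T = 13.57°C
  2300–3100 m, saturated: Δz = 0.8 km ⇒ ΔT = -3.76°C; T = 9.81°C
Environment:
  600–1600 m, environment, lower layer: Δz = 1 km ⇒ ΔT = -9.6°C; T = 20.8°C
  1600–3100 m, environment, upper layer: Δz = 1.5 km ⇒ ΔT = -10.2°C; T = 10.6°C
T_parcel − T_env = 9.81 − 10.6 = -0.79°C

-0.79°C (parcel cooler than environment)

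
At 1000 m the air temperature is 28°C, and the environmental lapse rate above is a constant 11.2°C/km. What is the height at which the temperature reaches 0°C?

Height above start = (28 − 0) / 11.2 = 2.5 km
Altitude = 1000 m + 2500 m = 3500 m

3500 m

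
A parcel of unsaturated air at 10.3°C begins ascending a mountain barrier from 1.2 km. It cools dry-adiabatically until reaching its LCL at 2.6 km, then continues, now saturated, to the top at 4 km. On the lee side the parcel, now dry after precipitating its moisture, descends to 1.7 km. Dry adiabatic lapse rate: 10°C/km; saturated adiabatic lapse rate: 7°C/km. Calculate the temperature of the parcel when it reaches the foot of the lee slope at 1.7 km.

From 1200 m to 2600 m (dry): cools by 10 × 1.4 = 14°C, giving -3.7°C.
From 2600 m to 4000 m (saturated): cools by 7 × 1.4 = 9.8°C, giving -13.5°C.
From 4000 m to 1700 m (dry descent): warms by 10 × 2.3 = 23°C, giving 9.5°C.

9.5°C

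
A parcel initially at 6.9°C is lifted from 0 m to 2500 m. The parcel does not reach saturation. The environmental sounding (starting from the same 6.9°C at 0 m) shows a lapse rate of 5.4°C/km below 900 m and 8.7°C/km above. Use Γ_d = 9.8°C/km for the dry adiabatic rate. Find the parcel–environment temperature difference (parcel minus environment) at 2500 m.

-5.72°C (parcel cooler than environment)

Parcel:
  0–2500 m, dry: Δz = 2.5 km ⇒ ΔT = -24.5°C; T = -17.6°C
Environment:
  0–900 m, environment, lower layer: Δz = 0.9 km ⇒ ΔT = -4.86°C; T = 2.04°C
  900–2500 m, environment, upper layer: Δz = 1.6 km ⇒ ΔT = -13.92°C; T = -11.88°C
T_parcel − T_env = -17.6 − (-11.88) = -5.72°C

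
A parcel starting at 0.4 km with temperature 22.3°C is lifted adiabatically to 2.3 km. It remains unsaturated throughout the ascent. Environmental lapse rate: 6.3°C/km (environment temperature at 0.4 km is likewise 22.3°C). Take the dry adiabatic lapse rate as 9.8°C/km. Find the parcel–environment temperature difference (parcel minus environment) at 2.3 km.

Parcel:
  Dry to 2300 m: -9.8 × 1.9 km = -18.62°C, so T = 3.68°C.
Environment:
  Environment to 2300 m: -6.3 × 1.9 km = -11.97°C, so T = 10.33°C.
T_parcel − T_env = 3.68 − 10.33 = -6.65°C

-6.65°C (parcel cooler than environment)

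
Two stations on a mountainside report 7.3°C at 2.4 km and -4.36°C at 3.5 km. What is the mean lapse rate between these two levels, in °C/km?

10.6°C/km

Γ = −ΔT/Δz = (7.3 − (-4.36)) / (3500 − 2400) m
  = 11.66°C / 1.1 km = 10.6°C/km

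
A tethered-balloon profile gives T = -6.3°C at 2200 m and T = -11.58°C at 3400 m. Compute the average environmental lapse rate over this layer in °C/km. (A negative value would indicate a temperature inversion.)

4.4°C/km

Γ = −ΔT/Δz = (-6.3 − (-11.58)) / (3400 − 2200) m
  = 5.28°C / 1.2 km = 4.4°C/km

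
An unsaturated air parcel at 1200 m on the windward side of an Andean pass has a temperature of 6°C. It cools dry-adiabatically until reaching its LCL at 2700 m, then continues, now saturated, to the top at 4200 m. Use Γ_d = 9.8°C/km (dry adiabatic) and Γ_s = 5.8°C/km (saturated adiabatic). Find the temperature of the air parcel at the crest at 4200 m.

1200 → 2700 m (dry, 9.8°C/km): ΔT = -9.8 × 1.5 = -14.7°C → T = -8.7°C
2700 → 4200 m (saturated, 5.8°C/km): ΔT = -5.8 × 1.5 = -8.7°C → T = -17.4°C

-17.4°C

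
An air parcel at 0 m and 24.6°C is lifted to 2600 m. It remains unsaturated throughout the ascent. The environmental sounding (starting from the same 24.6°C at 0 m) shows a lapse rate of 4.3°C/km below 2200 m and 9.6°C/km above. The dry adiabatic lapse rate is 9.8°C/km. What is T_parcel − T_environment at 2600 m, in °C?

-12.18°C (parcel cooler than environment)

Parcel:
  Dry to 2600 m: -9.8 × 2.6 km = -25.48°C, so T = -0.88°C.
Environment:
  Environment, lower layer to 2200 m: -4.3 × 2.2 km = -9.46°C, so T = 15.14°C.
  Environment, upper layer to 2600 m: -9.6 × 0.4 km = -3.84°C, so T = 11.3°C.
T_parcel − T_env = -0.88 − 11.3 = -12.18°C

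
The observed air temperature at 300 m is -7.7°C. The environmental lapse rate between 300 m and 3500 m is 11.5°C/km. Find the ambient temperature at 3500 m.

Environmental to 3500 m: -11.5 × 3.2 km = -36.8°C, so T = -44.5°C.

-44.5°C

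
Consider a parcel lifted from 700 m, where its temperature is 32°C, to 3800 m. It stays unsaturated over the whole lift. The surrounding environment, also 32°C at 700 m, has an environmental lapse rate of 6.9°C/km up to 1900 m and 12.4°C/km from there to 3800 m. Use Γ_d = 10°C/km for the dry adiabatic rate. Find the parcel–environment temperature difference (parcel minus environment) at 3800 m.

+0.84°C (parcel warmer than environment)

Parcel:
  700 → 3800 m (dry, 10°C/km): ΔT = -10 × 3.1 = -31°C → T = 1°C
Environment:
  700 → 1900 m (environment, lower layer, 6.9°C/km): ΔT = -6.9 × 1.2 = -8.28°C → T = 23.72°C
  1900 → 3800 m (environment, upper layer, 12.4°C/km): ΔT = -12.4 × 1.9 = -23.56°C → T = 0.16°C
T_parcel − T_env = 1 − 0.16 = +0.84°C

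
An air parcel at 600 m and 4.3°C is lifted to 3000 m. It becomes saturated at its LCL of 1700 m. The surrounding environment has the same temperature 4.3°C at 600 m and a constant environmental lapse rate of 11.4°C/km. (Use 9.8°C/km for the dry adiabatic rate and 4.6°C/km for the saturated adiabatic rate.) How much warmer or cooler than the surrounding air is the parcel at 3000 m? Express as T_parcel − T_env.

+10.6°C (parcel warmer than environment)

Parcel:
  600 → 1700 m (dry, 9.8°C/km): ΔT = -9.8 × 1.1 = -10.78°C → T = -6.48°C
  1700 → 3000 m (saturated, 4.6°C/km): ΔT = -4.6 × 1.3 = -5.98°C → T = -12.46°C
Environment:
  600 → 3000 m (environment, 11.4°C/km): ΔT = -11.4 × 2.4 = -27.36°C → T = -23.06°C
T_parcel − T_env = -12.46 − (-23.06) = +10.6°C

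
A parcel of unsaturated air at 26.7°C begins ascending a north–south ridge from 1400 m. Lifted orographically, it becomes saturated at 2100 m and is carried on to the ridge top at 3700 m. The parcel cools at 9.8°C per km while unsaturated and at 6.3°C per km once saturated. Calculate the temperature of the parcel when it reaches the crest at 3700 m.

1400–2100 m, dry: Δz = 0.7 km ⇒ ΔT = -6.86°C; T = 19.84°C
2100–3700 m, saturated: Δz = 1.6 km ⇒ ΔT = -10.08°C; T = 9.76°C

9.76°C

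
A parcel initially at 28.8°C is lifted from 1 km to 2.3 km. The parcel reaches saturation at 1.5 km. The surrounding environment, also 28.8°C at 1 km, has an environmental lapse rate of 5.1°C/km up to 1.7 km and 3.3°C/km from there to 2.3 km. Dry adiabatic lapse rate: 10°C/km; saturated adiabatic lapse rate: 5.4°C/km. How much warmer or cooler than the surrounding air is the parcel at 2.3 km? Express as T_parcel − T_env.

-3.77°C (parcel cooler than environment)

Parcel:
  From 1000 m to 1500 m (dry): cools by 10 × 0.5 = 5°C, giving 23.8°C.
  From 1500 m to 2300 m (saturated): cools by 5.4 × 0.8 = 4.32°C, giving 19.48°C.
Environment:
  From 1000 m to 1700 m (environment, lower layer): cools by 5.1 × 0.7 = 3.57°C, giving 25.23°C.
  From 1700 m to 2300 m (environment, upper layer): cools by 3.3 × 0.6 = 1.98°C, giving 23.25°C.
T_parcel − T_env = 19.48 − 23.25 = -3.77°C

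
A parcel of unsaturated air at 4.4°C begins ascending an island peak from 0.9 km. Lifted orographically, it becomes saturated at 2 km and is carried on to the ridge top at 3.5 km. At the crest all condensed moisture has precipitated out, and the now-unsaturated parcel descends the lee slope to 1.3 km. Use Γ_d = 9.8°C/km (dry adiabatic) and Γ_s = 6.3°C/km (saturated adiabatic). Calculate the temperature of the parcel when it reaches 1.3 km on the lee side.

5.73°C

Dry to 2000 m: -9.8 × 1.1 km = -10.78°C, so T = -6.38°C.
Saturated to 3500 m: -6.3 × 1.5 km = -9.45°C, so T = -15.83°C.
Dry descent to 1300 m: +9.8 × 2.2 km = +21.56°C, so T = 5.73°C.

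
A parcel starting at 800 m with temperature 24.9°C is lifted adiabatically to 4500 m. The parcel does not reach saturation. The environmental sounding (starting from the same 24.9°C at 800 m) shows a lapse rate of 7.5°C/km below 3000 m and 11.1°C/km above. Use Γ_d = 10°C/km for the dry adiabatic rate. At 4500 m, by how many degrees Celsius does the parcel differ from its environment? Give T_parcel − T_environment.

-3.85°C (parcel cooler than environment)

Parcel:
  800–4500 m, dry: Δz = 3.7 km ⇒ ΔT = -37°C; T = -12.1°C
Environment:
  800–3000 m, environment, lower layer: Δz = 2.2 km ⇒ ΔT = -16.5°C; T = 8.4°C
  3000–4500 m, environment, upper layer: Δz = 1.5 km ⇒ ΔT = -16.65°C; T = -8.25°C
T_parcel − T_env = -12.1 − (-8.25) = -3.85°C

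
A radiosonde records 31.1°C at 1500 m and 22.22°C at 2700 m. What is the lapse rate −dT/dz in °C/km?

Γ = −ΔT/Δz = (31.1 − 22.22) / (2700 − 1500) m
  = 8.88°C / 1.2 km = 7.4°C/km

7.4°C/km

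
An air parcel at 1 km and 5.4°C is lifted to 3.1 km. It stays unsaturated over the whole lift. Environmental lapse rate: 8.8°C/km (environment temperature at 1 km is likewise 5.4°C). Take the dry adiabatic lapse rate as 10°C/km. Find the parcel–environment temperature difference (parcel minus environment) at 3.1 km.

-2.52°C (parcel cooler than environment)

Parcel:
  1000 → 3100 m (dry, 10°C/km): ΔT = -10 × 2.1 = -21°C → T = -15.6°C
Environment:
  1000 → 3100 m (environment, 8.8°C/km): ΔT = -8.8 × 2.1 = -18.48°C → T = -13.08°C
T_parcel − T_env = -15.6 − (-13.08) = -2.52°C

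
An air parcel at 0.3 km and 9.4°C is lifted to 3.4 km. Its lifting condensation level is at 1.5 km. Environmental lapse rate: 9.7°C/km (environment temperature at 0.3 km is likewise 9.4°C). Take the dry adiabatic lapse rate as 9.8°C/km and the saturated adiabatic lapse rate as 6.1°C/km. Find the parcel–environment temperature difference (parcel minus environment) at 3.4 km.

+6.72°C (parcel warmer than environment)

Parcel:
  300 → 1500 m (dry, 9.8°C/km): ΔT = -9.8 × 1.2 = -11.76°C → T = -2.36°C
  1500 → 3400 m (saturated, 6.1°C/km): ΔT = -6.1 × 1.9 = -11.59°C → T = -13.95°C
Environment:
  300 → 3400 m (environment, 9.7°C/km): ΔT = -9.7 × 3.1 = -30.07°C → T = -20.67°C
T_parcel − T_env = -13.95 − (-20.67) = +6.72°C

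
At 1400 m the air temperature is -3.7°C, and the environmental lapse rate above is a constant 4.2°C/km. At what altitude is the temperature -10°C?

Height above start = (-3.7 − (-10)) / 4.2 = 1.5 km
Altitude = 1400 m + 1500 m = 2900 m

2900 m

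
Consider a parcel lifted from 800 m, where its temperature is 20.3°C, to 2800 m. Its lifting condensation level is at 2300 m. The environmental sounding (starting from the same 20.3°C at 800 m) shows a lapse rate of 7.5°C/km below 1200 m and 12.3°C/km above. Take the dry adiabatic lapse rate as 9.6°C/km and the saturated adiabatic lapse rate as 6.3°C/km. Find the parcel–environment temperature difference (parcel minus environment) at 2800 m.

+5.13°C (parcel warmer than environment)

Parcel:
  800–2300 m, dry: Δz = 1.5 km ⇒ ΔT = -14.4°C; T = 5.9°C
  2300–2800 m, saturated: Δz = 0.5 km ⇒ ΔT = -3.15°C; T = 2.75°C
Environment:
  800–1200 m, environment, lower layer: Δz = 0.4 km ⇒ ΔT = -3°C; T = 17.3°C
  1200–2800 m, environment, upper layer: Δz = 1.6 km ⇒ ΔT = -19.68°C; T = -2.38°C
T_parcel − T_env = 2.75 − (-2.38) = +5.13°C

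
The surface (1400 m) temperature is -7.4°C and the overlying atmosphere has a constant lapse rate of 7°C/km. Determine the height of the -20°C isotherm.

Height above start = (-7.4 − (-20)) / 7 = 1.8 km
Altitude = 1400 m + 1800 m = 3200 m

3200 m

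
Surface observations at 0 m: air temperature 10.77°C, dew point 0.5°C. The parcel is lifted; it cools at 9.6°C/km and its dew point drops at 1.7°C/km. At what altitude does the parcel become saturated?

1300 m

T and T_d converge at 9.6 − 1.7 = 7.9°C per km
Height above start = (10.77 − 0.5) / 7.9 = 1.3 km
LCL altitude = 0 m + 1300 m = 1300 m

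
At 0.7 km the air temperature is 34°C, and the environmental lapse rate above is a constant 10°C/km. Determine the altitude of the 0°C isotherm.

Height above start = (34 − 0) / 10 = 3.4 km
Altitude = 700 m + 3400 m = 4100 m

4.1 km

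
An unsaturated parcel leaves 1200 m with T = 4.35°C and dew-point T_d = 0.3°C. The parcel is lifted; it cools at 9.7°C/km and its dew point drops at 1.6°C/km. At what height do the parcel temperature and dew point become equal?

1700 m

T and T_d converge at 9.7 − 1.6 = 8.1°C per km
Height above start = (4.35 − 0.3) / 8.1 = 0.5 km
LCL altitude = 1200 m + 500 m = 1700 m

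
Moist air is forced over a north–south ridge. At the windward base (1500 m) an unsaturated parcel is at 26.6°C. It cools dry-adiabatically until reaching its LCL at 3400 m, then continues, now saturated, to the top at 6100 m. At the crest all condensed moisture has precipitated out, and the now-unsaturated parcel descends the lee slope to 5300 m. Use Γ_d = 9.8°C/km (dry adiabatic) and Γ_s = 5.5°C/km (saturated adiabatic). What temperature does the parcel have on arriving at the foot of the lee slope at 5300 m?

Dry to 3400 m: -9.8 × 1.9 km = -18.62°C, so T = 7.98°C.
Saturated to 6100 m: -5.5 × 2.7 km = -14.85°C, so T = -6.87°C.
Dry descent to 5300 m: +9.8 × 0.8 km = +7.84°C, so T = 0.97°C.

0.97°C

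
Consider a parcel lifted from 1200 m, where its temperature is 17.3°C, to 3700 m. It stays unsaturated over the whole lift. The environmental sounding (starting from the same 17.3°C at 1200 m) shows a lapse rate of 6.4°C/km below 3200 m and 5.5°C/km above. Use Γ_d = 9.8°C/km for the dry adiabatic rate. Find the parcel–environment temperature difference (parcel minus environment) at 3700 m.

-8.95°C (parcel cooler than environment)

Parcel:
  From 1200 m to 3700 m (dry): cools by 9.8 × 2.5 = 24.5°C, giving -7.2°C.
Environment:
  From 1200 m to 3200 m (environment, lower layer): cools by 6.4 × 2 = 12.8°C, giving 4.5°C.
  From 3200 m to 3700 m (environment, upper layer): cools by 5.5 × 0.5 = 2.75°C, giving 1.75°C.
T_parcel − T_env = -7.2 − 1.75 = -8.95°C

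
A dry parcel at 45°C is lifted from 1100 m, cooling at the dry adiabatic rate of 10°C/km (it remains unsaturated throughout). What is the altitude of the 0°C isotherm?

5600 m

Height above start = (45 − 0) / 10 = 4.5 km
Altitude = 1100 m + 4500 m = 5600 m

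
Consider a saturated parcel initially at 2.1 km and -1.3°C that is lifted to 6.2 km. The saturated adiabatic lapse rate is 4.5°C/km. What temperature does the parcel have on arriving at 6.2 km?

-19.75°C

2100 → 6200 m (saturated adiabatic, 4.5°C/km): ΔT = -4.5 × 4.1 = -18.45°C → T = -19.75°C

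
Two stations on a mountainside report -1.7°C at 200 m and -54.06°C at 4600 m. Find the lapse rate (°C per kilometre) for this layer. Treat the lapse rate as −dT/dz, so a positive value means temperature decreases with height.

11.9°C/km

Γ = −ΔT/Δz = (-1.7 − (-54.06)) / (4600 − 200) m
  = 52.36°C / 4.4 km = 11.9°C/km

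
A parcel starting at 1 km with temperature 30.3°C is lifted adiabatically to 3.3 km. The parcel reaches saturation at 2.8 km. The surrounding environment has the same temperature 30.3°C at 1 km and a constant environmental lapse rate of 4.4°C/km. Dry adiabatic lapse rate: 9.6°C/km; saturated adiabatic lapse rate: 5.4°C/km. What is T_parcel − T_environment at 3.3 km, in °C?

-9.86°C (parcel cooler than environment)

Parcel:
  Dry to 2800 m: -9.6 × 1.8 km = -17.28°C, so T = 13.02°C.
  Saturated to 3300 m: -5.4 × 0.5 km = -2.7°C, so T = 10.32°C.
Environment:
  Environment to 3300 m: -4.4 × 2.3 km = -10.12°C, so T = 20.18°C.
T_parcel − T_env = 10.32 − 20.18 = -9.86°C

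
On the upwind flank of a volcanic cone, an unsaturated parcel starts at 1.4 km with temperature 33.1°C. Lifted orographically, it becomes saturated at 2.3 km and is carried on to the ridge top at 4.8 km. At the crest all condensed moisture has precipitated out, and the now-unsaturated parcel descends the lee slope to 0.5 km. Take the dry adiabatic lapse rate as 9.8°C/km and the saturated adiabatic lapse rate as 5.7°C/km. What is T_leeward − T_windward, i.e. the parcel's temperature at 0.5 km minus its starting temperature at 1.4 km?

From 1400 m to 2300 m (dry): cools by 9.8 × 0.9 = 8.82°C, giving 24.28°C.
From 2300 m to 4800 m (saturated): cools by 5.7 × 2.5 = 14.25°C, giving 10.03°C.
From 4800 m to 500 m (dry descent): warms by 9.8 × 4.3 = 42.14°C, giving 52.17°C.
Net change vs windward start: 52.17 − 33.1 = +19.07°C

+19.07°C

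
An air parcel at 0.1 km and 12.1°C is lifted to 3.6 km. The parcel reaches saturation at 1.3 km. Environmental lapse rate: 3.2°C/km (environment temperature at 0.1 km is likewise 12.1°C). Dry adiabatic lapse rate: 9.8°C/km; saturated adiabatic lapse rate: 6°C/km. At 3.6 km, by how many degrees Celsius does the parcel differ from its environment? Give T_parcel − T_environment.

Parcel:
  From 100 m to 1300 m (dry): cools by 9.8 × 1.2 = 11.76°C, giving 0.34°C.
  From 1300 m to 3600 m (saturated): cools by 6 × 2.3 = 13.8°C, giving -13.46°C.
Environment:
  From 100 m to 3600 m (environment): cools by 3.2 × 3.5 = 11.2°C, giving 0.9°C.
T_parcel − T_env = -13.46 − 0.9 = -14.36°C

-14.36°C (parcel cooler than environment)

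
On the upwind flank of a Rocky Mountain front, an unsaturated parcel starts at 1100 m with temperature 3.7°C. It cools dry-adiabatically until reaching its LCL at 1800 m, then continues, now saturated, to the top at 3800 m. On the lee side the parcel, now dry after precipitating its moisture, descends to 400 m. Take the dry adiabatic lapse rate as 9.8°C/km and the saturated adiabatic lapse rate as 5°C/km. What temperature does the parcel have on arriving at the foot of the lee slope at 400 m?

20.16°C

1100 → 1800 m (dry, 9.8°C/km): ΔT = -9.8 × 0.7 = -6.86°C → T = -3.16°C
1800 → 3800 m (saturated, 5°C/km): ΔT = -5 × 2 = -10°C → T = -13.16°C
3800 → 400 m (dry descent, 9.8°C/km): ΔT = +9.8 × 3.4 = +33.32°C → T = 20.16°C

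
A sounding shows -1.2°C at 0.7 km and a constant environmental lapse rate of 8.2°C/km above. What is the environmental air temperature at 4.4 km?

From 700 m to 4400 m (environmental): cools by 8.2 × 3.7 = 30.34°C, giving -31.54°C.

-31.54°C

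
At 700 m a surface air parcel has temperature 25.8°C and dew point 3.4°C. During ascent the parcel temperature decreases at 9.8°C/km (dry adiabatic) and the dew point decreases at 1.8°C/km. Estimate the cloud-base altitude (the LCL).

3500 m

T and T_d converge at 9.8 − 1.8 = 8°C per km
Height above start = (25.8 − 3.4) / 8 = 2.8 km
LCL altitude = 700 m + 2800 m = 3500 m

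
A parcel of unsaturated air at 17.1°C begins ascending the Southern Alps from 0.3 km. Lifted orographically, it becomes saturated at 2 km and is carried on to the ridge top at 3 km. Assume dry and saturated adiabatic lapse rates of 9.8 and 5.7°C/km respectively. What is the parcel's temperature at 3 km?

-5.26°C

300 → 2000 m (dry, 9.8°C/km): ΔT = -9.8 × 1.7 = -16.66°C → T = 0.44°C
2000 → 3000 m (saturated, 5.7°C/km): ΔT = -5.7 × 1 = -5.7°C → T = -5.26°C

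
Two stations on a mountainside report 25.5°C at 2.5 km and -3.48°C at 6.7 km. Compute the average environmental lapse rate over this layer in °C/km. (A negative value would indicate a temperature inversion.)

Γ = −ΔT/Δz = (25.5 − (-3.48)) / (6700 − 2500) m
  = 28.98°C / 4.2 km = 6.9°C/km

6.9°C/km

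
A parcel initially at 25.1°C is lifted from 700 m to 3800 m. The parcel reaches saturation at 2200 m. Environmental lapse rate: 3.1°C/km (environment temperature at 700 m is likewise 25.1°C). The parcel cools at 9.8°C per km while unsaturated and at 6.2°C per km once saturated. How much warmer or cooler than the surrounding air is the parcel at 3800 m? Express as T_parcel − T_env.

Parcel:
  From 700 m to 2200 m (dry): cools by 9.8 × 1.5 = 14.7°C, giving 10.4°C.
  From 2200 m to 3800 m (saturated): cools by 6.2 × 1.6 = 9.92°C, giving 0.48°C.
Environment:
  From 700 m to 3800 m (environment): cools by 3.1 × 3.1 = 9.61°C, giving 15.49°C.
T_parcel − T_env = 0.48 − 15.49 = -15.01°C

-15.01°C (parcel cooler than environment)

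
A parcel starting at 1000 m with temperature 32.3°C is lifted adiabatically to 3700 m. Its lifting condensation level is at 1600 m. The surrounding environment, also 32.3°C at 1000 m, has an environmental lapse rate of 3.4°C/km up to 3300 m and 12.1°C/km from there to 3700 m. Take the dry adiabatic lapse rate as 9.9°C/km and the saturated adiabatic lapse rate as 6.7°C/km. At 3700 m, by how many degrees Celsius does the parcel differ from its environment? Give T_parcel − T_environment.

Parcel:
  1000 → 1600 m (dry, 9.9°C/km): ΔT = -9.9 × 0.6 = -5.94°C → T = 26.36°C
  1600 → 3700 m (saturated, 6.7°C/km): ΔT = -6.7 × 2.1 = -14.07°C → T = 12.29°C
Environment:
  1000 → 3300 m (environment, lower layer, 3.4°C/km): ΔT = -3.4 × 2.3 = -7.82°C → T = 24.48°C
  3300 → 3700 m (environment, upper layer, 12.1°C/km): ΔT = -12.1 × 0.4 = -4.84°C → T = 19.64°C
T_parcel − T_env = 12.29 − 19.64 = -7.35°C

-7.35°C (parcel cooler than environment)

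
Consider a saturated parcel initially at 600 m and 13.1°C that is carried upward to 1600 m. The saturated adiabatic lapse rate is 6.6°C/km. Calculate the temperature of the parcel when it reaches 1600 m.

6.5°C

Saturated adiabatic to 1600 m: -6.6 × 1 km = -6.6°C, so T = 6.5°C.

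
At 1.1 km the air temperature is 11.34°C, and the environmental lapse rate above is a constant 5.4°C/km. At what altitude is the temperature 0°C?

3.2 km

Height above start = (11.34 − 0) / 5.4 = 2.1 km
Altitude = 1100 m + 2100 m = 3200 m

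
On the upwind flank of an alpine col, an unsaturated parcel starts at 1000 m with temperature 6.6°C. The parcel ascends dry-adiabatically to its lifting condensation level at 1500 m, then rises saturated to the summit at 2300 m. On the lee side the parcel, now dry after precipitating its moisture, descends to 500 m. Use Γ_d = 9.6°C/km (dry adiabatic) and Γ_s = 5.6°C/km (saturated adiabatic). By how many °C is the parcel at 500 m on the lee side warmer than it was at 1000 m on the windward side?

+8°C

1000–1500 m, dry: Δz = 0.5 km ⇒ ΔT = -4.8°C; T = 1.8°C
1500–2300 m, saturated: Δz = 0.8 km ⇒ ΔT = -4.48°C; T = -2.68°C
2300–500 m, dry descent: Δz = 1.8 km ⇒ ΔT = +17.28°C; T = 14.6°C
Net change vs windward start: 14.6 − 6.6 = +8°C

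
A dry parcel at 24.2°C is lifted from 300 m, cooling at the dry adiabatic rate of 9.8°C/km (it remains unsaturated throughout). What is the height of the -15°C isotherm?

Height above start = (24.2 − (-15)) / 9.8 = 4 km
Altitude = 300 m + 4000 m = 4300 m

4300 m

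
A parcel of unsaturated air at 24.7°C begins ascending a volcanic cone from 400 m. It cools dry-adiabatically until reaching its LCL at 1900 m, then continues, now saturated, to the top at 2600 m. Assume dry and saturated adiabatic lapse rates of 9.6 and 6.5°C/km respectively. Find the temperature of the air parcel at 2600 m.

Dry to 1900 m: -9.6 × 1.5 km = -14.4°C, so T = 10.3°C.
Saturated to 2600 m: -6.5 × 0.7 km = -4.55°C, so T = 5.75°C.

5.75°C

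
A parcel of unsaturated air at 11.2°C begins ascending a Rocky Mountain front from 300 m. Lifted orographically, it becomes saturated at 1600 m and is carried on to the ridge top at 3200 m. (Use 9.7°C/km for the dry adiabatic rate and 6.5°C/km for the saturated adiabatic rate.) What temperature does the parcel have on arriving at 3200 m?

300–1600 m, dry: Δz = 1.3 km ⇒ ΔT = -12.61°C; T = -1.41°C
1600–3200 m, saturated: Δz = 1.6 km ⇒ ΔT = -10.4°C; T = -11.81°C

-11.81°C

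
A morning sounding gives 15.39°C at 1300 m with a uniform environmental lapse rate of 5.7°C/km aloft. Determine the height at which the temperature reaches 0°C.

Height above start = (15.39 − 0) / 5.7 = 2.7 km
Altitude = 1300 m + 2700 m = 4000 m

4000 m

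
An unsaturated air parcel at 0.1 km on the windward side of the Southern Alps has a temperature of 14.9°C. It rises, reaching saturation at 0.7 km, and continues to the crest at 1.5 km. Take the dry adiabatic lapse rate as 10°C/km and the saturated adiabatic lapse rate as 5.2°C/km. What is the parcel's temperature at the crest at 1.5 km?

Dry to 700 m: -10 × 0.6 km = -6°C, so T = 8.9°C.
Saturated to 1500 m: -5.2 × 0.8 km = -4.16°C, so T = 4.74°C.

4.74°C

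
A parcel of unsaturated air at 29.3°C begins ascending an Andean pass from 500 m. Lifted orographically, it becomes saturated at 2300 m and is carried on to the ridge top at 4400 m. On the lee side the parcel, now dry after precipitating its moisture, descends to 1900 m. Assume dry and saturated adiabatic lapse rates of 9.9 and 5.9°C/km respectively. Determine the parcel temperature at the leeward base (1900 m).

23.84°C

From 500 m to 2300 m (dry): cools by 9.9 × 1.8 = 17.82°C, giving 11.48°C.
From 2300 m to 4400 m (saturated): cools by 5.9 × 2.1 = 12.39°C, giving -0.91°C.
From 4400 m to 1900 m (dry descent): warms by 9.9 × 2.5 = 24.75°C, giving 23.84°C.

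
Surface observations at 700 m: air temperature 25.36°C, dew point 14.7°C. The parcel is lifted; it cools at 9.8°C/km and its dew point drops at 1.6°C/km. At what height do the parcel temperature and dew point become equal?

T and T_d converge at 9.8 − 1.6 = 8.2°C per km
Height above start = (25.36 − 14.7) / 8.2 = 1.3 km
LCL altitude = 700 m + 1300 m = 2000 m

2000 m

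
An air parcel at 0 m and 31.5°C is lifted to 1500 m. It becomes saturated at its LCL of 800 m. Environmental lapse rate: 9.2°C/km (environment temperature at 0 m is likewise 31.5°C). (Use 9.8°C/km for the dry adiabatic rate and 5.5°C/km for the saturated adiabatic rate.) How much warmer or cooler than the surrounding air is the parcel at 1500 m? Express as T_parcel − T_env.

Parcel:
  0 → 800 m (dry, 9.8°C/km): ΔT = -9.8 × 0.8 = -7.84°C → T = 23.66°C
  800 → 1500 m (saturated, 5.5°C/km): ΔT = -5.5 × 0.7 = -3.85°C → T = 19.81°C
Environment:
  0 → 1500 m (environment, 9.2°C/km): ΔT = -9.2 × 1.5 = -13.8°C → T = 17.7°C
T_parcel − T_env = 19.81 − 17.7 = +2.11°C

+2.11°C (parcel warmer than environment)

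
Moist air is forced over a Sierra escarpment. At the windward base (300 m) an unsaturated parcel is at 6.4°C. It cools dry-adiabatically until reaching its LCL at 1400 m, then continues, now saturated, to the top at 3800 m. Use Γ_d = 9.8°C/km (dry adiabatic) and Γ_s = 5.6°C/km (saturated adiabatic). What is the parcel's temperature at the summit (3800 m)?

-17.82°C

From 300 m to 1400 m (dry): cools by 9.8 × 1.1 = 10.78°C, giving -4.38°C.
From 1400 m to 3800 m (saturated): cools by 5.6 × 2.4 = 13.44°C, giving -17.82°C.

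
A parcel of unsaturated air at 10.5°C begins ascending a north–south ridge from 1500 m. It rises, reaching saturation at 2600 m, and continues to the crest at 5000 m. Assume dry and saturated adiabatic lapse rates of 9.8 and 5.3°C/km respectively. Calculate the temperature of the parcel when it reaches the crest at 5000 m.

-13°C

1500–2600 m, dry: Δz = 1.1 km ⇒ ΔT = -10.78°C; T = -0.28°C
2600–5000 m, saturated: Δz = 2.4 km ⇒ ΔT = -12.72°C; T = -13°C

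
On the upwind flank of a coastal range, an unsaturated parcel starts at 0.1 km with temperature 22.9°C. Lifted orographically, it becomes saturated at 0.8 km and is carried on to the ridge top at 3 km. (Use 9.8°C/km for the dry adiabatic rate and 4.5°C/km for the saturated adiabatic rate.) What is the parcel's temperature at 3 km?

6.14°C

From 100 m to 800 m (dry): cools by 9.8 × 0.7 = 6.86°C, giving 16.04°C.
From 800 m to 3000 m (saturated): cools by 4.5 × 2.2 = 9.9°C, giving 6.14°C.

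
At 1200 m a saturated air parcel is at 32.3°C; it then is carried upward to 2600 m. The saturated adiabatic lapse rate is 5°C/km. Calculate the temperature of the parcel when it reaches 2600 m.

25.3°C

Saturated adiabatic to 2600 m: -5 × 1.4 km = -7°C, so T = 25.3°C.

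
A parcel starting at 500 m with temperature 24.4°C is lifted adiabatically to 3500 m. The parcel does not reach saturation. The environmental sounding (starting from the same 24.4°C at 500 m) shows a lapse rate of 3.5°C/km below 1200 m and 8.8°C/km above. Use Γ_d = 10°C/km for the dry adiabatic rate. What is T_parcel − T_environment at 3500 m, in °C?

-7.31°C (parcel cooler than environment)

Parcel:
  500 → 3500 m (dry, 10°C/km): ΔT = -10 × 3 = -30°C → T = -5.6°C
Environment:
  500 → 1200 m (environment, lower layer, 3.5°C/km): ΔT = -3.5 × 0.7 = -2.45°C → T = 21.95°C
  1200 → 3500 m (environment, upper layer, 8.8°C/km): ΔT = -8.8 × 2.3 = -20.24°C → T = 1.71°C
T_parcel − T_env = -5.6 − 1.71 = -7.31°C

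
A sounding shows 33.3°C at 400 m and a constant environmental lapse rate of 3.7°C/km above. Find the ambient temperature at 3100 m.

400–3100 m, environmental: Δz = 2.7 km ⇒ ΔT = -9.99°C; T = 23.31°C

23.31°C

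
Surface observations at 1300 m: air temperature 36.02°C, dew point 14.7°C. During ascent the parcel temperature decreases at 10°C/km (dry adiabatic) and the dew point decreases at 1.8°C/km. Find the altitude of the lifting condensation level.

T and T_d converge at 10 − 1.8 = 8.2°C per km
Height above start = (36.02 − 14.7) / 8.2 = 2.6 km
LCL altitude = 1300 m + 2600 m = 3900 m

3900 m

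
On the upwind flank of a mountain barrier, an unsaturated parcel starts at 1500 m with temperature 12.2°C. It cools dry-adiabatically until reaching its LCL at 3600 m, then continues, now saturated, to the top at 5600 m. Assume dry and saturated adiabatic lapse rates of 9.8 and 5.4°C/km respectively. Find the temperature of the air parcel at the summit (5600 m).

-19.18°C

1500–3600 m, dry: Δz = 2.1 km ⇒ ΔT = -20.58°C; T = -8.38°C
3600–5600 m, saturated: Δz = 2 km ⇒ ΔT = -10.8°C; T = -19.18°C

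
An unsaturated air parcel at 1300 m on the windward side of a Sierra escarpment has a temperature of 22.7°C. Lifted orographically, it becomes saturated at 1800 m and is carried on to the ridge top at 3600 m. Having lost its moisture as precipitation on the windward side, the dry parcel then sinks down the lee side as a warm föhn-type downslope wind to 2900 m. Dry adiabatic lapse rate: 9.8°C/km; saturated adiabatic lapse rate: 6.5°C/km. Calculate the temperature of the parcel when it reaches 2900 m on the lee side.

1300 → 1800 m (dry, 9.8°C/km): ΔT = -9.8 × 0.5 = -4.9°C → T = 17.8°C
1800 → 3600 m (saturated, 6.5°C/km): ΔT = -6.5 × 1.8 = -11.7°C → T = 6.1°C
3600 → 2900 m (dry descent, 9.8°C/km): ΔT = +9.8 × 0.7 = +6.86°C → T = 12.96°C

12.96°C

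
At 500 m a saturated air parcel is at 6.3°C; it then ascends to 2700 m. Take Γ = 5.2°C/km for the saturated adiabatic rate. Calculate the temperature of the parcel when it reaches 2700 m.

Saturated adiabatic to 2700 m: -5.2 × 2.2 km = -11.44°C, so T = -5.14°C.

-5.14°C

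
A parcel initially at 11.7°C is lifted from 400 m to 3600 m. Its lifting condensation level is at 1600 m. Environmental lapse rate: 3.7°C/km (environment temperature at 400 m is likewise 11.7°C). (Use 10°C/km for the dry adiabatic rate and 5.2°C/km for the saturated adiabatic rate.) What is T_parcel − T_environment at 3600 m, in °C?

Parcel:
  Dry to 1600 m: -10 × 1.2 km = -12°C, so T = -0.3°C.
  Saturated to 3600 m: -5.2 × 2 km = -10.4°C, so T = -10.7°C.
Environment:
  Environment to 3600 m: -3.7 × 3.2 km = -11.84°C, so T = -0.14°C.
T_parcel − T_env = -10.7 − (-0.14) = -10.56°C

-10.56°C (parcel cooler than environment)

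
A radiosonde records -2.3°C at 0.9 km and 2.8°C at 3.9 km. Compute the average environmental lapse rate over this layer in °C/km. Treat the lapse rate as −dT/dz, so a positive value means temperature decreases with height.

Γ = −ΔT/Δz = (-2.3 − 2.8) / (3900 − 900) m
  = -5.1°C / 3 km = -1.7°C/km

-1.7°C/km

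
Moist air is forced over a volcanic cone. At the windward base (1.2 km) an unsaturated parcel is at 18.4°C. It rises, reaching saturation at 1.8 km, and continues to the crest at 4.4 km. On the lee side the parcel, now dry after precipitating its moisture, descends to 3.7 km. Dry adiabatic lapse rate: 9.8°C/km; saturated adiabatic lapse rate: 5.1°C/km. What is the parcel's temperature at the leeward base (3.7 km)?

6.12°C

1200 → 1800 m (dry, 9.8°C/km): ΔT = -9.8 × 0.6 = -5.88°C → T = 12.52°C
1800 → 4400 m (saturated, 5.1°C/km): ΔT = -5.1 × 2.6 = -13.26°C → T = -0.74°C
4400 → 3700 m (dry descent, 9.8°C/km): ΔT = +9.8 × 0.7 = +6.86°C → T = 6.12°C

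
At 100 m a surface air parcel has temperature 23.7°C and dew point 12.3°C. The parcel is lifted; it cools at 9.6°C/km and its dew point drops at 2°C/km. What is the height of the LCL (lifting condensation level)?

1600 m

T and T_d converge at 9.6 − 2 = 7.6°C per km
Height above start = (23.7 − 12.3) / 7.6 = 1.5 km
LCL altitude = 100 m + 1500 m = 1600 m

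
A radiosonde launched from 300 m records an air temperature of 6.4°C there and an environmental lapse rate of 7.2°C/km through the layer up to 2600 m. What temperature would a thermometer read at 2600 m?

-10.16°C

300–2600 m, environmental: Δz = 2.3 km ⇒ ΔT = -16.56°C; T = -10.16°C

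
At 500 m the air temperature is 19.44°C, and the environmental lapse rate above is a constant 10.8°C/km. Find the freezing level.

2300 m

Height above start = (19.44 − 0) / 10.8 = 1.8 km
Altitude = 500 m + 1800 m = 2300 m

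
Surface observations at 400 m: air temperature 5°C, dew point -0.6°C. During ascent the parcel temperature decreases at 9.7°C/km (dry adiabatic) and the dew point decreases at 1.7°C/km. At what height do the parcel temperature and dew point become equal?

1100 m

T and T_d converge at 9.7 − 1.7 = 8°C per km
Height above start = (5 − (-0.6)) / 8 = 0.7 km
LCL altitude = 400 m + 700 m = 1100 m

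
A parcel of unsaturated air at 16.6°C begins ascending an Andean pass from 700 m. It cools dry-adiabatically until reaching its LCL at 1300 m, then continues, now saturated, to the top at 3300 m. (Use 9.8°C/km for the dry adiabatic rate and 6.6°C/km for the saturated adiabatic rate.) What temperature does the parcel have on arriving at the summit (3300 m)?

700 → 1300 m (dry, 9.8°C/km): ΔT = -9.8 × 0.6 = -5.88°C → T = 10.72°C
1300 → 3300 m (saturated, 6.6°C/km): ΔT = -6.6 × 2 = -13.2°C → T = -2.48°C

-2.48°C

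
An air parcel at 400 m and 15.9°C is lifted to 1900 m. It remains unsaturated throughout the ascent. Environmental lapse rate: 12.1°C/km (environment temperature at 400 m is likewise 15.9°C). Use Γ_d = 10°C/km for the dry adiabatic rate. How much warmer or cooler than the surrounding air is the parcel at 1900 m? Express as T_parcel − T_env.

Parcel:
  400–1900 m, dry: Δz = 1.5 km ⇒ ΔT = -15°C; T = 0.9°C
Environment:
  400–1900 m, environment: Δz = 1.5 km ⇒ ΔT = -18.15°C; T = -2.25°C
T_parcel − T_env = 0.9 − (-2.25) = +3.15°C

+3.15°C (parcel warmer than environment)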